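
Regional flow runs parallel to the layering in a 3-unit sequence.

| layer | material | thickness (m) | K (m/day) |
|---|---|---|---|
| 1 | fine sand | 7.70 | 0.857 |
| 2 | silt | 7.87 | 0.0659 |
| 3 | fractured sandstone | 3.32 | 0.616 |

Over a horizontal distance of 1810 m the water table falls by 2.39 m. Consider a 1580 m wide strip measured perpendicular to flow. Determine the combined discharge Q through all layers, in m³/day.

19.1

Flow is parallel to layering, so each bed carries its own Darcy discharge and the transmissivities add.
Σ(K_i·b_i) = 0.857×7.70 + 0.0659×7.87 + 0.616×3.32 = 9.163 m²/day.
Hydraulic gradient i = Δh / L = 2.39 / 1810 = 0.001320.
Q = Σ(K_i·b_i) · W · i = 9.163 × 1580 × 0.001320 = 19.12 m³/day.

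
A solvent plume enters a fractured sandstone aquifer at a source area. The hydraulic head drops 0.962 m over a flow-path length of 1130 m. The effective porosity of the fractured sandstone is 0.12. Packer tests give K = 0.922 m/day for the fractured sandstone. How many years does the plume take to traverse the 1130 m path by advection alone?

Hydraulic gradient i = Δh / L = 0.962 / 1130 = 0.0008513.
Darcy flux q = K · i = 0.9220 × 0.0008513 = 0.0007849 m/day.
Seepage velocity v = q / n_e = 0.0007849 / 0.12 = 0.006541 m/day.
Travel time t = L / v = 1130 / 0.006541 = 1.728e+05 days = 473.0 years.

473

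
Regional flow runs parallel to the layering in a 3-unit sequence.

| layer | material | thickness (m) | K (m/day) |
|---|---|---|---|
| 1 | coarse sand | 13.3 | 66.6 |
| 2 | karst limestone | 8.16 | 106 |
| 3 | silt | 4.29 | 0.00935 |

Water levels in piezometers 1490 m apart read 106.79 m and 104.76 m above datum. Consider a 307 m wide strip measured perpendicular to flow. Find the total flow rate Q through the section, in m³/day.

732

Flow is parallel to layering, so each bed carries its own Darcy discharge and the transmissivities add.
Σ(K_i·b_i) = 66.6×13.3 + 106×8.16 + 0.00935×4.29 = 1751 m²/day.
Hydraulic gradient i = (106.79 − 104.76) / 1490 = 2.03 / 1490 = 0.001362.
Q = Σ(K_i·b_i) · W · i = 1751 × 307 × 0.001362 = 732.3 m³/day.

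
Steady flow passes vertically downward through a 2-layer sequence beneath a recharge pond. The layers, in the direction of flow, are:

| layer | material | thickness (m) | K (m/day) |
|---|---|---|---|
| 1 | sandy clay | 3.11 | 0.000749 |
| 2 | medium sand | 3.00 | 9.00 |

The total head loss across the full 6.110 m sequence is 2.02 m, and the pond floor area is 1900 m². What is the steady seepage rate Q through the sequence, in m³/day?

Flow is perpendicular to layering, so the layers act in series and the equivalent K is the thickness-weighted harmonic mean.
Total thickness L = 3.11 + 3.00 = 6.110 m.
Σ(b_i/K_i) = 3.11/0.000749 + 3.00/9.00 = 4153 d.
K_eq = L / Σ(b_i/K_i) = 6.110 / 4153 = 0.001471 m/day.
Q = K_eq · A · (Δh/L) = 0.001471 × 1900 × (2.02/6.110) = 0.9243 m³/day.

0.924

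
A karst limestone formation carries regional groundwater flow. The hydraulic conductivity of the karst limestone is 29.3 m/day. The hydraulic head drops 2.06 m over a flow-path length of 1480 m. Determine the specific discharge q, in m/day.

0.0408

Hydraulic gradient i = Δh / L = 2.06 / 1480 = 0.001392.
Specific discharge q = K · i = 29.30 × 0.001392 = 0.04078 m/day.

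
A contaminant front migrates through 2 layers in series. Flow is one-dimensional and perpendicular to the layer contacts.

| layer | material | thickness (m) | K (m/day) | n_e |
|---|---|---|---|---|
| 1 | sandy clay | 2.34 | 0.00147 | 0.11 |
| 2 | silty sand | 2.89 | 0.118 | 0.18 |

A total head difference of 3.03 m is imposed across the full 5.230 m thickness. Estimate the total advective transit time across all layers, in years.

1.14

With flow normal to the layers, continuity requires the same specific discharge q through every layer.
Σ(b_i/K_i) = 2.34/0.00147 + 2.89/0.118 = 1616 d.
q = Δh / Σ(b_i/K_i) = 3.03 / 1616 = 0.001875 m/day.
In each layer the seepage velocity is v_i = q/n_i, so the layer transit time is t_i = b_i·n_i / q:
  layer 1 (sandy clay): t_1 = 2.34 × 0.11 / 0.001875 = 137.3 d
  layer 2 (silty sand): t_2 = 2.89 × 0.18 / 0.001875 = 277.5 d
Total t = Σ t_i = 414.8 days = 1.136 years.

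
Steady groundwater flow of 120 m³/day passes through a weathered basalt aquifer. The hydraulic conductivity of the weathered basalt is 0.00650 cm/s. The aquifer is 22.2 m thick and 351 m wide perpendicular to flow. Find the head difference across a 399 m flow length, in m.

1.09

Convert K: 0.00650 cm/s × 864 = 5.616 m/day.
Cross-sectional area A = 351 × 22.2 = 7792 m².
From Q = K·A·i, i = Q / (K·A) = 120 / (5.616 × 7792) = 0.002742.
Head loss Δh = i · L = 0.002742 × 399 = 1.094 m.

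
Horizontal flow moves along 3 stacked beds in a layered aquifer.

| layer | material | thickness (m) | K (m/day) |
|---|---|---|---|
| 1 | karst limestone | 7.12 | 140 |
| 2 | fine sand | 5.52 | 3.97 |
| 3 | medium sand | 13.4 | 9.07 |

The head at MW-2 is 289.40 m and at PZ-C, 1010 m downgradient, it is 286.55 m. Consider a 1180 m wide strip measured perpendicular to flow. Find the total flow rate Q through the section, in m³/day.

3800

Flow is parallel to layering, so each bed carries its own Darcy discharge and the transmissivities add.
Σ(K_i·b_i) = 140×7.12 + 3.97×5.52 + 9.07×13.4 = 1140 m²/day.
Hydraulic gradient i = (289.40 − 286.55) / 1010 = 2.85 / 1010 = 0.002822.
Q = Σ(K_i·b_i) · W · i = 1140 × 1180 × 0.002822 = 3797 m³/day.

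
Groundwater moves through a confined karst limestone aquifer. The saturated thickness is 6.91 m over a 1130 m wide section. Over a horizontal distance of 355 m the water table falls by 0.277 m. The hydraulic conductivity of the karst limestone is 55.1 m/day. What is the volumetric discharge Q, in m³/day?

336

Cross-sectional area A = 1130 × 6.91 = 7808 m².
Hydraulic gradient i = Δh / L = 0.277 / 355 = 0.0007803.
Darcy's law: Q = K · A · i = 55.10 × 7808 × 0.0007803 = 335.7 m³/day.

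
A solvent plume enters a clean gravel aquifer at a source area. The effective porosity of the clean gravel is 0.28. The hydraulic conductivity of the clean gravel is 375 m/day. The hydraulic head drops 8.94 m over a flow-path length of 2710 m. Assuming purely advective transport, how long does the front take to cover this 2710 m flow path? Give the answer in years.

1.68

Hydraulic gradient i = Δh / L = 8.94 / 2710 = 0.003299.
Darcy flux q = K · i = 375.0 × 0.003299 = 1.237 m/day.
Seepage velocity v = q / n_e = 1.237 / 0.28 = 4.418 m/day.
Travel time t = L / v = 2710 / 4.418 = 613.4 days = 1.679 years.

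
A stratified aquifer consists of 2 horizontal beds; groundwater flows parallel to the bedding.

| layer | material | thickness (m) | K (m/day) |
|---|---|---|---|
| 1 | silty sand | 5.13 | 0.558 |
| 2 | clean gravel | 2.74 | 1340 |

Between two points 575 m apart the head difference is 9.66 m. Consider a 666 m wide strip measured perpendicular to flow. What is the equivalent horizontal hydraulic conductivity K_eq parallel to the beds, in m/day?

467

Flow is parallel to layering, so each bed carries its own Darcy discharge and the transmissivities add.
Σ(K_i·b_i) = 0.558×5.13 + 1340×2.74 = 3674 m²/day.
Total thickness b = 7.870 m, so K_eq = Σ(K_i·b_i)/b = 466.9 m/day.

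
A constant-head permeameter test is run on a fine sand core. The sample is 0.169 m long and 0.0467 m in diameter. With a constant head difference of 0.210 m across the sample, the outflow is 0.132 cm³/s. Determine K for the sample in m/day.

5.36

Cross-sectional area A = π·(d/2)² = π × (0.0467/2)² = 0.001713 m².
Convert discharge: 0.132 cm³/s = 1.320e-07 m³/s.
Darcy's law rearranged: K = Q·L / (A·Δh) = 1.320e-07 × 0.169 / (0.001713 × 0.210) = 6.202e-05 m/s = 5.358 m/day.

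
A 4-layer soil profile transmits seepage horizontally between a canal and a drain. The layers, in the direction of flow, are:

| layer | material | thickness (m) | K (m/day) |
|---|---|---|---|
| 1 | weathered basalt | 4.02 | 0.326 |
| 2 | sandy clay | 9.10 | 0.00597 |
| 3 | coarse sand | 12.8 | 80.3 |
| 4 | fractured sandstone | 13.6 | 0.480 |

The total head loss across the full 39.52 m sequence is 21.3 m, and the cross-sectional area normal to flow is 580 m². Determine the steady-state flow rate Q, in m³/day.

Flow is perpendicular to layering, so the layers act in series and the equivalent K is the thickness-weighted harmonic mean.
Total thickness L = 4.02 + 9.10 + 12.8 + 13.6 = 39.52 m.
Σ(b_i/K_i) = 4.02/0.326 + 9.10/0.00597 + 12.8/80.3 + 13.6/0.480 = 1565 d.
K_eq = L / Σ(b_i/K_i) = 39.52 / 1565 = 0.02525 m/day.
Q = K_eq · A · (Δh/L) = 0.02525 × 580 × (21.3/39.52) = 7.893 m³/day.

7.89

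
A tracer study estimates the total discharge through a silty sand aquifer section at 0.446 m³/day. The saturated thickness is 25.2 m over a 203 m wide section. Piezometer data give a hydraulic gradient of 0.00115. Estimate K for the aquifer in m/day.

0.0758

Cross-sectional area A = 203 × 25.2 = 5116 m².
Hydraulic gradient i = 0.00115.
From Q = K·A·i, K = Q / (A·i) = 0.446 / (5116 × 0.001150) = 0.07581 m/day.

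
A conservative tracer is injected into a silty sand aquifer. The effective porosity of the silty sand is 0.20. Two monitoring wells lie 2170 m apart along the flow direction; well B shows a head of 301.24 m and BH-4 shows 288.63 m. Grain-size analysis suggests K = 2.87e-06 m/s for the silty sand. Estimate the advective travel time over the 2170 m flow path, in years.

825

Convert K: 2.87e-06 m/s × 86400 = 0.2480 m/day.
Hydraulic gradient i = (301.24 − 288.63) / 2170 = 12.61 / 2170 = 0.005811.
Darcy flux q = K · i = 0.2480 × 0.005811 = 0.001441 m/day.
Seepage velocity v = q / n_e = 0.001441 / 0.20 = 0.007205 m/day.
Travel time t = L / v = 2170 / 0.007205 = 3.012e+05 days = 824.6 years.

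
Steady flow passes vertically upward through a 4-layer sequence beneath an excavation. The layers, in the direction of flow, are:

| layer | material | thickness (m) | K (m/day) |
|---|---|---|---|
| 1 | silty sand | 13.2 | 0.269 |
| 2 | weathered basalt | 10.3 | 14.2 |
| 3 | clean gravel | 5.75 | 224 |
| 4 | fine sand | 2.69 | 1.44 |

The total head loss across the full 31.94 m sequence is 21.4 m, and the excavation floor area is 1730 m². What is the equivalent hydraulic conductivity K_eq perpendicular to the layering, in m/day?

Flow is perpendicular to layering, so the layers act in series and the equivalent K is the thickness-weighted harmonic mean.
Total thickness L = 13.2 + 10.3 + 5.75 + 2.69 = 31.94 m.
Σ(b_i/K_i) = 13.2/0.269 + 10.3/14.2 + 5.75/224 + 2.69/1.44 = 51.69 d.
K_eq = L / Σ(b_i/K_i) = 31.94 / 51.69 = 0.6179 m/day.

0.618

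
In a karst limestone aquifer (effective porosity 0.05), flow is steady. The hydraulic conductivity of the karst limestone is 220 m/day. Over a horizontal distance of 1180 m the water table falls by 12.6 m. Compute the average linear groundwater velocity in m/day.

47.0

Hydraulic gradient i = Δh / L = 12.6 / 1180 = 0.01068.
Darcy flux q = K · i = 220.0 × 0.01068 = 2.349 m/day.
Seepage velocity v = q / n_e = 2.349 / 0.05 = 46.98 m/day.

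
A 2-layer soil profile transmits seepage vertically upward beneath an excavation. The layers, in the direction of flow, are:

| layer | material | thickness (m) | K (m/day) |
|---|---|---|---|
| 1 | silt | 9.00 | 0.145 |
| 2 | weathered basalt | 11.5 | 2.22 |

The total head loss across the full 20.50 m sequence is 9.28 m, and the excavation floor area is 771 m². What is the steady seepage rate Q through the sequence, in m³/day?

106

Flow is perpendicular to layering, so the layers act in series and the equivalent K is the thickness-weighted harmonic mean.
Total thickness L = 9.00 + 11.5 = 20.50 m.
Σ(b_i/K_i) = 9.00/0.145 + 11.5/2.22 = 67.25 d.
K_eq = L / Σ(b_i/K_i) = 20.50 / 67.25 = 0.3048 m/day.
Q = K_eq · A · (Δh/L) = 0.3048 × 771 × (9.28/20.50) = 106.4 m³/day.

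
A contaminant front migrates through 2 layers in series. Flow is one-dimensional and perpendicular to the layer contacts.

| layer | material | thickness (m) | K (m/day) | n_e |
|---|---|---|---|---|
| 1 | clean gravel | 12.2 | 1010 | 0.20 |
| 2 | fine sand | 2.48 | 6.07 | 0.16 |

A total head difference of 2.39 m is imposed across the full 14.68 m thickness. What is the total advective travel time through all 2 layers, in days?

0.499

With flow normal to the layers, continuity requires the same specific discharge q through every layer.
Σ(b_i/K_i) = 12.2/1010 + 2.48/6.07 = 0.4206 d.
q = Δh / Σ(b_i/K_i) = 2.39 / 0.4206 = 5.682 m/day.
In each layer the seepage velocity is v_i = q/n_i, so the layer transit time is t_i = b_i·n_i / q:
  layer 1 (clean gravel): t_1 = 12.2 × 0.20 / 5.682 = 0.4294 d
  layer 2 (fine sand): t_2 = 2.48 × 0.16 / 5.682 = 0.06984 d
Total t = Σ t_i = 0.4993 days.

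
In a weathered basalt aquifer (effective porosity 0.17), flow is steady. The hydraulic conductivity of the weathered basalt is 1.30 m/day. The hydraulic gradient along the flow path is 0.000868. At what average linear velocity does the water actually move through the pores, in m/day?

Hydraulic gradient i = 0.000868.
Darcy flux q = K · i = 1.300 × 0.0008680 = 0.001128 m/day.
Seepage velocity v = q / n_e = 0.001128 / 0.17 = 0.006638 m/day.

0.00664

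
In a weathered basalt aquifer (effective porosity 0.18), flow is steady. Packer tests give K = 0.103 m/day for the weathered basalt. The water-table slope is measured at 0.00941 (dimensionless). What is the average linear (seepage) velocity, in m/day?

Hydraulic gradient i = 0.00941.
Darcy flux q = K · i = 0.1030 × 0.009410 = 0.0009692 m/day.
Seepage velocity v = q / n_e = 0.0009692 / 0.18 = 0.005385 m/day.

0.00538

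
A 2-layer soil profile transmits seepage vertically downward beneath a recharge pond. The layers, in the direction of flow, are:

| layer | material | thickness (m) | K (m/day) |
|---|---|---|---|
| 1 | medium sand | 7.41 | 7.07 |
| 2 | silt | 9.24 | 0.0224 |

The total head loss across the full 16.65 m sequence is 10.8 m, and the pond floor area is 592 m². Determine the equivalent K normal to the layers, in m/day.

0.0403

Flow is perpendicular to layering, so the layers act in series and the equivalent K is the thickness-weighted harmonic mean.
Total thickness L = 7.41 + 9.24 = 16.65 m.
Σ(b_i/K_i) = 7.41/7.07 + 9.24/0.0224 = 413.5 d.
K_eq = L / Σ(b_i/K_i) = 16.65 / 413.5 = 0.04026 m/day.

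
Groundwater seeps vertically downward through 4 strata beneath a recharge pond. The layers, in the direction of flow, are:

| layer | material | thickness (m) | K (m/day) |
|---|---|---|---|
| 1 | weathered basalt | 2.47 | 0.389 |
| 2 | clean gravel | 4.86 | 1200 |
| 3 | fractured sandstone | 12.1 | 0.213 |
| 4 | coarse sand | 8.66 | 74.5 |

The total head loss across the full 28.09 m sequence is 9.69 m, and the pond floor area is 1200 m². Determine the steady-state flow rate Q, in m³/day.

Flow is perpendicular to layering, so the layers act in series and the equivalent K is the thickness-weighted harmonic mean.
Total thickness L = 2.47 + 4.86 + 12.1 + 8.66 = 28.09 m.
Σ(b_i/K_i) = 2.47/0.389 + 4.86/1200 + 12.1/0.213 + 8.66/74.5 = 63.28 d.
K_eq = L / Σ(b_i/K_i) = 28.09 / 63.28 = 0.4439 m/day.
Q = K_eq · A · (Δh/L) = 0.4439 × 1200 × (9.69/28.09) = 183.8 m³/day.

184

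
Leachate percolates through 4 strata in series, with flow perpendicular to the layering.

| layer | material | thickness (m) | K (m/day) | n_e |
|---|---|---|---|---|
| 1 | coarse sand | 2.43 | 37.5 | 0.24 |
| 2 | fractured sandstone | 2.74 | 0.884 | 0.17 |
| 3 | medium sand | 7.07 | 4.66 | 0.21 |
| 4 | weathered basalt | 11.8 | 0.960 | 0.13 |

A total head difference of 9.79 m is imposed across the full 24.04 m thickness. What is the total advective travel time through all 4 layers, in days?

With flow normal to the layers, continuity requires the same specific discharge q through every layer.
Σ(b_i/K_i) = 2.43/37.5 + 2.74/0.884 + 7.07/4.66 + 11.8/0.960 = 16.97 d.
q = Δh / Σ(b_i/K_i) = 9.79 / 16.97 = 0.5768 m/day.
In each layer the seepage velocity is v_i = q/n_i, so the layer transit time is t_i = b_i·n_i / q:
  layer 1 (coarse sand): t_1 = 2.43 × 0.24 / 0.5768 = 1.011 d
  layer 2 (fractured sandstone): t_2 = 2.74 × 0.17 / 0.5768 = 0.8076 d
  layer 3 (medium sand): t_3 = 7.07 × 0.21 / 0.5768 = 2.574 d
  layer 4 (weathered basalt): t_4 = 11.8 × 0.13 / 0.5768 = 2.660 d
Total t = Σ t_i = 7.052 days.

7.05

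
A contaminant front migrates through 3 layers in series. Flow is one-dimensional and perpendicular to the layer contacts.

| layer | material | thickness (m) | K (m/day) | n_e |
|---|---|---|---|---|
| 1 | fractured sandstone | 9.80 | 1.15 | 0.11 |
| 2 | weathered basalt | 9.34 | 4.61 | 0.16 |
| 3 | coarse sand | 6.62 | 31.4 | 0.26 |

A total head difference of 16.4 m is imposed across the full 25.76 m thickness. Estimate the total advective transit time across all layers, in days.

With flow normal to the layers, continuity requires the same specific discharge q through every layer.
Σ(b_i/K_i) = 9.80/1.15 + 9.34/4.61 + 6.62/31.4 = 10.76 d.
q = Δh / Σ(b_i/K_i) = 16.4 / 10.76 = 1.524 m/day.
In each layer the seepage velocity is v_i = q/n_i, so the layer transit time is t_i = b_i·n_i / q:
  layer 1 (fractured sandstone): t_1 = 9.80 × 0.11 / 1.524 = 0.7072 d
  layer 2 (weathered basalt): t_2 = 9.34 × 0.16 / 1.524 = 0.9803 d
  layer 3 (coarse sand): t_3 = 6.62 × 0.26 / 1.524 = 1.129 d
Total t = Σ t_i = 2.817 days.

2.82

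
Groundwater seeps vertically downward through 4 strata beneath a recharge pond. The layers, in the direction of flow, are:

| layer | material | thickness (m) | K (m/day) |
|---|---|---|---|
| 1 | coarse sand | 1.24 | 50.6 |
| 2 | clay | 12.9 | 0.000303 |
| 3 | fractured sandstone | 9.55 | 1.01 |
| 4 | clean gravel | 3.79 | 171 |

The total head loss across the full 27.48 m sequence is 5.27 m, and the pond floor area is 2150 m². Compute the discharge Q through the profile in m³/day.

0.266

Flow is perpendicular to layering, so the layers act in series and the equivalent K is the thickness-weighted harmonic mean.
Total thickness L = 1.24 + 12.9 + 9.55 + 3.79 = 27.48 m.
Σ(b_i/K_i) = 1.24/50.6 + 12.9/0.000303 + 9.55/1.01 + 3.79/171 = 42584 d.
K_eq = L / Σ(b_i/K_i) = 27.48 / 42584 = 0.0006453 m/day.
Q = K_eq · A · (Δh/L) = 0.0006453 × 2150 × (5.27/27.48) = 0.2661 m³/day.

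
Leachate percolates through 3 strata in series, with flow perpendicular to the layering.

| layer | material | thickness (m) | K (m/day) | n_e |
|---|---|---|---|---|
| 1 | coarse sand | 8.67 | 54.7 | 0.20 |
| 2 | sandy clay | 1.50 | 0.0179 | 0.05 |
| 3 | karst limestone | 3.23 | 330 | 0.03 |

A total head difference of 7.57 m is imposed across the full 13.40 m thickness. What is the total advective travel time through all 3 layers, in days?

With flow normal to the layers, continuity requires the same specific discharge q through every layer.
Σ(b_i/K_i) = 8.67/54.7 + 1.50/0.0179 + 3.23/330 = 83.97 d.
q = Δh / Σ(b_i/K_i) = 7.57 / 83.97 = 0.09015 m/day.
In each layer the seepage velocity is v_i = q/n_i, so the layer transit time is t_i = b_i·n_i / q:
  layer 1 (coarse sand): t_1 = 8.67 × 0.20 / 0.09015 = 19.23 d
  layer 2 (sandy clay): t_2 = 1.50 × 0.05 / 0.09015 = 0.8319 d
  layer 3 (karst limestone): t_3 = 3.23 × 0.03 / 0.09015 = 1.075 d
Total t = Σ t_i = 21.14 days.

21.1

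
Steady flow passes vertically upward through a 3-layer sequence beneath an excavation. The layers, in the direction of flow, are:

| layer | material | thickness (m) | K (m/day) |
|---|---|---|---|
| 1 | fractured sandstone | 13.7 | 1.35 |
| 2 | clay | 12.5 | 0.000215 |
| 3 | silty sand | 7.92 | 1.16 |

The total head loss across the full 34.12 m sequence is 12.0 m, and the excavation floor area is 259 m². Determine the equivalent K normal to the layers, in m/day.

0.000587

Flow is perpendicular to layering, so the layers act in series and the equivalent K is the thickness-weighted harmonic mean.
Total thickness L = 13.7 + 12.5 + 7.92 = 34.12 m.
Σ(b_i/K_i) = 13.7/1.35 + 12.5/0.000215 + 7.92/1.16 = 58157 d.
K_eq = L / Σ(b_i/K_i) = 34.12 / 58157 = 0.0005867 m/day.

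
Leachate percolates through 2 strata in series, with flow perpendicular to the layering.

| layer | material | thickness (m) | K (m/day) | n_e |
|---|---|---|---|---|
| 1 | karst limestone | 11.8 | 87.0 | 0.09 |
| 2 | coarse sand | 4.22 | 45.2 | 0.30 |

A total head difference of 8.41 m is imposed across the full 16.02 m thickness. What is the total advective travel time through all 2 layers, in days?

With flow normal to the layers, continuity requires the same specific discharge q through every layer.
Σ(b_i/K_i) = 11.8/87.0 + 4.22/45.2 = 0.2290 d.
q = Δh / Σ(b_i/K_i) = 8.41 / 0.2290 = 36.73 m/day.
In each layer the seepage velocity is v_i = q/n_i, so the layer transit time is t_i = b_i·n_i / q:
  layer 1 (karst limestone): t_1 = 11.8 × 0.09 / 36.73 = 0.02892 d
  layer 2 (coarse sand): t_2 = 4.22 × 0.30 / 36.73 = 0.03447 d
Total t = Σ t_i = 0.06339 days.

0.0634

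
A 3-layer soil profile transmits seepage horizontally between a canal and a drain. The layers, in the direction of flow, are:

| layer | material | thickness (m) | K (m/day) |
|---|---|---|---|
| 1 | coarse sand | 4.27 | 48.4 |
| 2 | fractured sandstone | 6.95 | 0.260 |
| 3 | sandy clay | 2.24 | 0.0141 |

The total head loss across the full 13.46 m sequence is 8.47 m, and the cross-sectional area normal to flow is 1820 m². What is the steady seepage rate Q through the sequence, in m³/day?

Flow is perpendicular to layering, so the layers act in series and the equivalent K is the thickness-weighted harmonic mean.
Total thickness L = 4.27 + 6.95 + 2.24 = 13.46 m.
Σ(b_i/K_i) = 4.27/48.4 + 6.95/0.260 + 2.24/0.0141 = 185.7 d.
K_eq = L / Σ(b_i/K_i) = 13.46 / 185.7 = 0.07249 m/day.
Q = K_eq · A · (Δh/L) = 0.07249 × 1820 × (8.47/13.46) = 83.02 m³/day.

83.0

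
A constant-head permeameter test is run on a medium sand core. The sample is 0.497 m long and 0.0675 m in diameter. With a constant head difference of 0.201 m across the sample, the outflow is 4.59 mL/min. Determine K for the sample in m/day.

4.57

Cross-sectional area A = π·(d/2)² = π × (0.0675/2)² = 0.003578 m².
Convert discharge: 4.59 mL/min = 7.650e-08 m³/s.
Darcy's law rearranged: K = Q·L / (A·Δh) = 7.650e-08 × 0.497 / (0.003578 × 0.201) = 5.286e-05 m/s = 4.567 m/day.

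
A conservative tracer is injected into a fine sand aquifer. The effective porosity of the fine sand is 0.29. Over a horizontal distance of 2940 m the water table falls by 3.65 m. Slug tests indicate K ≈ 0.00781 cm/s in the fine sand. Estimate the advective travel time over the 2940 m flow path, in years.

279

Convert K: 0.00781 cm/s × 864 = 6.748 m/day.
Hydraulic gradient i = Δh / L = 3.65 / 2940 = 0.001241.
Darcy flux q = K · i = 6.748 × 0.001241 = 0.008377 m/day.
Seepage velocity v = q / n_e = 0.008377 / 0.29 = 0.02889 m/day.
Travel time t = L / v = 2940 / 0.02889 = 1.018e+05 days = 278.6 years.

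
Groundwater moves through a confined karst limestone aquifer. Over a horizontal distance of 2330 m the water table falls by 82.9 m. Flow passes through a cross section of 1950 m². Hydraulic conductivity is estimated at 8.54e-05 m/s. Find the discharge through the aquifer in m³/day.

Convert K: 8.54e-05 m/s × 86400 = 7.379 m/day.
Hydraulic gradient i = Δh / L = 82.9 / 2330 = 0.03558.
Darcy's law: Q = K · A · i = 7.379 × 1950 × 0.03558 = 511.9 m³/day.

512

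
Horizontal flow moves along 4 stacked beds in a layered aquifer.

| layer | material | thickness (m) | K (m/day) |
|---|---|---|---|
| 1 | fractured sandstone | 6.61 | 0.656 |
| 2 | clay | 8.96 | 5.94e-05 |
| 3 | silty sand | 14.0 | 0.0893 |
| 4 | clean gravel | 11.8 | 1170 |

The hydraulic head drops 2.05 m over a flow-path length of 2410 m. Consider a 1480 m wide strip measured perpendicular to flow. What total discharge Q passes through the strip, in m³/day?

Flow is parallel to layering, so each bed carries its own Darcy discharge and the transmissivities add.
Σ(K_i·b_i) = 0.656×6.61 + 5.94e-05×8.96 + 0.0893×14.0 + 1170×11.8 = 13812 m²/day.
Hydraulic gradient i = Δh / L = 2.05 / 2410 = 0.0008506.
Q = Σ(K_i·b_i) · W · i = 13812 × 1480 × 0.0008506 = 17388 m³/day.

17400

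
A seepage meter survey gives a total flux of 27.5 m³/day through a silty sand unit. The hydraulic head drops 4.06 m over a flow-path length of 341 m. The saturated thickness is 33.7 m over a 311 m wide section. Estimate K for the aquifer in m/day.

Cross-sectional area A = 311 × 33.7 = 10481 m².
Hydraulic gradient i = Δh / L = 4.06 / 341 = 0.01191.
From Q = K·A·i, K = Q / (A·i) = 27.5 / (10481 × 0.01191) = 0.2204 m/day.

0.220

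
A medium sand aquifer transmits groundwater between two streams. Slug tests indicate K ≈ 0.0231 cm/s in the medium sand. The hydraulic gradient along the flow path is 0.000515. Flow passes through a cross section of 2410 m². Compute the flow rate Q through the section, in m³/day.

Convert K: 0.0231 cm/s × 864 = 19.96 m/day.
Hydraulic gradient i = 0.000515.
Darcy's law: Q = K · A · i = 19.96 × 2410 × 0.0005150 = 24.77 m³/day.

24.8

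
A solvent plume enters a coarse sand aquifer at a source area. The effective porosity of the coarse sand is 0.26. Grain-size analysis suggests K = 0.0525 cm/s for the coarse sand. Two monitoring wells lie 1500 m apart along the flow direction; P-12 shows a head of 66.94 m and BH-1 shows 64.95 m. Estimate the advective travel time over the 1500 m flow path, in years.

Convert K: 0.0525 cm/s × 864 = 45.36 m/day.
Hydraulic gradient i = (66.94 − 64.95) / 1500 = 1.99 / 1500 = 0.001327.
Darcy flux q = K · i = 45.36 × 0.001327 = 0.06018 m/day.
Seepage velocity v = q / n_e = 0.06018 / 0.26 = 0.2315 m/day.
Travel time t = L / v = 1500 / 0.2315 = 6481 days = 17.74 years.

17.7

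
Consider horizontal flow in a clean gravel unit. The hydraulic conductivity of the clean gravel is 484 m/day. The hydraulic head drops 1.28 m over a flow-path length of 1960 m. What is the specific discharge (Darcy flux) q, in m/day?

0.316

Hydraulic gradient i = Δh / L = 1.28 / 1960 = 0.0006531.
Specific discharge q = K · i = 484.0 × 0.0006531 = 0.3161 m/day.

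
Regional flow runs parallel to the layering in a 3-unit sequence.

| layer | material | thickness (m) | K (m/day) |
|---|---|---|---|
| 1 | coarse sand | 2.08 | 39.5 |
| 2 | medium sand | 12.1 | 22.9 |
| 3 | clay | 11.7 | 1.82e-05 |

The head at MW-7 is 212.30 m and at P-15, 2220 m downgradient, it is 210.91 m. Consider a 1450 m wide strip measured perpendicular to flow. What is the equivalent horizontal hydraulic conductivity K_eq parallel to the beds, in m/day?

Flow is parallel to layering, so each bed carries its own Darcy discharge and the transmissivities add.
Σ(K_i·b_i) = 39.5×2.08 + 22.9×12.1 + 1.82e-05×11.7 = 359.3 m²/day.
Total thickness b = 25.88 m, so K_eq = Σ(K_i·b_i)/b = 13.88 m/day.

13.9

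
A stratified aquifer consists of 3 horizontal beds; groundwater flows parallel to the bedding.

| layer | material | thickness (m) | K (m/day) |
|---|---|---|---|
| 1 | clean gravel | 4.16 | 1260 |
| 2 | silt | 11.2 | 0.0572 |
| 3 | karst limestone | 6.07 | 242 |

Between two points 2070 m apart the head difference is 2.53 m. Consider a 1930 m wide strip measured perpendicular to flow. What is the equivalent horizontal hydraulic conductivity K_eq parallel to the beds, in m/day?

Flow is parallel to layering, so each bed carries its own Darcy discharge and the transmissivities add.
Σ(K_i·b_i) = 1260×4.16 + 0.0572×11.2 + 242×6.07 = 6711 m²/day.
Total thickness b = 21.43 m, so K_eq = Σ(K_i·b_i)/b = 313.2 m/day.

313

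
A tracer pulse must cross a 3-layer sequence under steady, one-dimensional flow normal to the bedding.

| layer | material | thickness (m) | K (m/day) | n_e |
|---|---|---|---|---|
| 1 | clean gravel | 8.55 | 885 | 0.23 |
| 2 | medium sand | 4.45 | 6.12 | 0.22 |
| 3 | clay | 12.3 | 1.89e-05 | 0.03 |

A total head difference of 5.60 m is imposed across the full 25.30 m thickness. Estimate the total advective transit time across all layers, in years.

With flow normal to the layers, continuity requires the same specific discharge q through every layer.
Σ(b_i/K_i) = 8.55/885 + 4.45/6.12 + 12.3/1.89e-05 = 6.508e+05 d.
q = Δh / Σ(b_i/K_i) = 5.60 / 6.508e+05 = 8.605e-06 m/day.
In each layer the seepage velocity is v_i = q/n_i, so the layer transit time is t_i = b_i·n_i / q:
  layer 1 (clean gravel): t_1 = 8.55 × 0.23 / 8.605e-06 = 2.285e+05 d
  layer 2 (medium sand): t_2 = 4.45 × 0.22 / 8.605e-06 = 1.138e+05 d
  layer 3 (clay): t_3 = 12.3 × 0.03 / 8.605e-06 = 42883 d
Total t = Σ t_i = 3.852e+05 days = 1055 years.

1050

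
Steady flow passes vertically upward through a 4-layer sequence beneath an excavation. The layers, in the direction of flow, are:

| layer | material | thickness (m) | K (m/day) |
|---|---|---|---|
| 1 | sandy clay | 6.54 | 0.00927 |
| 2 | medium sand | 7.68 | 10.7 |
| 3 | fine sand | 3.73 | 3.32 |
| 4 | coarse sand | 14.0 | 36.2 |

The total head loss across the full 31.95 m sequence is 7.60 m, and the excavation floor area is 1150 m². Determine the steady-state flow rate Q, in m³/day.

12.3

Flow is perpendicular to layering, so the layers act in series and the equivalent K is the thickness-weighted harmonic mean.
Total thickness L = 6.54 + 7.68 + 3.73 + 14.0 = 31.95 m.
Σ(b_i/K_i) = 6.54/0.00927 + 7.68/10.7 + 3.73/3.32 + 14.0/36.2 = 707.7 d.
K_eq = L / Σ(b_i/K_i) = 31.95 / 707.7 = 0.04514 m/day.
Q = K_eq · A · (Δh/L) = 0.04514 × 1150 × (7.60/31.95) = 12.35 m³/day.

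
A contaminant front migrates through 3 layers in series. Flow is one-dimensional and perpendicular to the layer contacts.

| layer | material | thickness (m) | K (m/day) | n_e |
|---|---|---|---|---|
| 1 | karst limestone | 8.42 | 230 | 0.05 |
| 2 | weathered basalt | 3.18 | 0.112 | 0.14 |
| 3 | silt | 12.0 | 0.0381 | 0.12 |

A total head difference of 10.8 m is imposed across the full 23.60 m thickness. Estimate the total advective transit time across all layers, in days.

73.3

With flow normal to the layers, continuity requires the same specific discharge q through every layer.
Σ(b_i/K_i) = 8.42/230 + 3.18/0.112 + 12.0/0.0381 = 343.4 d.
q = Δh / Σ(b_i/K_i) = 10.8 / 343.4 = 0.03145 m/day.
In each layer the seepage velocity is v_i = q/n_i, so the layer transit time is t_i = b_i·n_i / q:
  layer 1 (karst limestone): t_1 = 8.42 × 0.05 / 0.03145 = 13.39 d
  layer 2 (weathered basalt): t_2 = 3.18 × 0.14 / 0.03145 = 14.16 d
  layer 3 (silt): t_3 = 12.0 × 0.12 / 0.03145 = 45.79 d
Total t = Σ t_i = 73.33 days.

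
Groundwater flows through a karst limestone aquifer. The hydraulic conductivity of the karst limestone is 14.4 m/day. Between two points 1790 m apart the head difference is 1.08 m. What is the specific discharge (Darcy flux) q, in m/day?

Hydraulic gradient i = Δh / L = 1.08 / 1790 = 0.0006034.
Specific discharge q = K · i = 14.40 × 0.0006034 = 0.008688 m/day.

0.00869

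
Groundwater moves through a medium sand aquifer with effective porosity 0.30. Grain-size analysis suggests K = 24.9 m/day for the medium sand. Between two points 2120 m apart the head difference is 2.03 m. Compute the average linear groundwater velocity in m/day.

Hydraulic gradient i = Δh / L = 2.03 / 2120 = 0.0009575.
Darcy flux q = K · i = 24.90 × 0.0009575 = 0.02384 m/day.
Seepage velocity v = q / n_e = 0.02384 / 0.30 = 0.07948 m/day.

0.0795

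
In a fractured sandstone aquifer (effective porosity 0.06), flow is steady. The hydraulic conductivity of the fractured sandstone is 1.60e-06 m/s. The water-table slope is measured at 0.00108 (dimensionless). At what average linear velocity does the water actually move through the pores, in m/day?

Convert K: 1.60e-06 m/s × 86400 = 0.1382 m/day.
Hydraulic gradient i = 0.00108.
Darcy flux q = K · i = 0.1382 × 0.001080 = 0.0001493 m/day.
Seepage velocity v = q / n_e = 0.0001493 / 0.06 = 0.002488 m/day.

0.00249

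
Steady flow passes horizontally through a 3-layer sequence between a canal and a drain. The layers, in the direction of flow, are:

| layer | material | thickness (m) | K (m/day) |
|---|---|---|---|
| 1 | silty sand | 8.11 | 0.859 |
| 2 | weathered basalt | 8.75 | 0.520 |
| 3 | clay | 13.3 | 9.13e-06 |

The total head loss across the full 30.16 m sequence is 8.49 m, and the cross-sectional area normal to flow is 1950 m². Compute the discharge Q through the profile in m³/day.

Flow is perpendicular to layering, so the layers act in series and the equivalent K is the thickness-weighted harmonic mean.
Total thickness L = 8.11 + 8.75 + 13.3 = 30.16 m.
Σ(b_i/K_i) = 8.11/0.859 + 8.75/0.520 + 13.3/9.13e-06 = 1.457e+06 d.
K_eq = L / Σ(b_i/K_i) = 30.16 / 1.457e+06 = 2.070e-05 m/day.
Q = K_eq · A · (Δh/L) = 2.070e-05 × 1950 × (8.49/30.16) = 0.01136 m³/day.

0.0114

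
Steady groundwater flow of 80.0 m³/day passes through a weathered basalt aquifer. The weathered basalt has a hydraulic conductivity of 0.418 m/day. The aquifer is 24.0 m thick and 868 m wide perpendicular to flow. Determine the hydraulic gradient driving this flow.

0.00919

Cross-sectional area A = 868 × 24.0 = 20832 m².
From Q = K·A·i, i = Q / (K·A) = 80.0 / (0.4180 × 20832) = 0.009187.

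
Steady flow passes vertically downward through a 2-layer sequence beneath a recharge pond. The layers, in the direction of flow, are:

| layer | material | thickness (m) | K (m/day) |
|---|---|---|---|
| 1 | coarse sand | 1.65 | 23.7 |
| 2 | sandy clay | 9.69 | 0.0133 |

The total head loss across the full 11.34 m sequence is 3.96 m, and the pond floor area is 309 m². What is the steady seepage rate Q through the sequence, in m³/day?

1.68

Flow is perpendicular to layering, so the layers act in series and the equivalent K is the thickness-weighted harmonic mean.
Total thickness L = 1.65 + 9.69 = 11.34 m.
Σ(b_i/K_i) = 1.65/23.7 + 9.69/0.0133 = 728.6 d.
K_eq = L / Σ(b_i/K_i) = 11.34 / 728.6 = 0.01556 m/day.
Q = K_eq · A · (Δh/L) = 0.01556 × 309 × (3.96/11.34) = 1.679 m³/day.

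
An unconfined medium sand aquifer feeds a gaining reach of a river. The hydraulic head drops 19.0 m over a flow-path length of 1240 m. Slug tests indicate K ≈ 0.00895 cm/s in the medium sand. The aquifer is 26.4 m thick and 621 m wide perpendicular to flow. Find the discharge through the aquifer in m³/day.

Convert K: 0.00895 cm/s × 864 = 7.733 m/day.
Cross-sectional area A = 621 × 26.4 = 16394 m².
Hydraulic gradient i = Δh / L = 19.0 / 1240 = 0.01532.
Darcy's law: Q = K · A · i = 7.733 × 16394 × 0.01532 = 1943 m³/day.

1940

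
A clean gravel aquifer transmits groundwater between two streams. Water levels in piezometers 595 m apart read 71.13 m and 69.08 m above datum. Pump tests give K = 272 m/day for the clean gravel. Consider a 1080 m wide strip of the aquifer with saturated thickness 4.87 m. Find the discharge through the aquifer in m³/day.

Cross-sectional area A = 1080 × 4.87 = 5260 m².
Hydraulic gradient i = (71.13 − 69.08) / 595 = 2.05 / 595 = 0.003445.
Darcy's law: Q = K · A · i = 272.0 × 5260 × 0.003445 = 4929 m³/day.

4930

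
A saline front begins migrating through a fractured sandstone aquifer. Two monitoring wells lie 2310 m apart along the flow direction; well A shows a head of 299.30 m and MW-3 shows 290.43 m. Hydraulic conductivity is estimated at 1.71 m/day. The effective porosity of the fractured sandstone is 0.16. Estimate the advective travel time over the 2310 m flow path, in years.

154

Hydraulic gradient i = (299.30 − 290.43) / 2310 = 8.87 / 2310 = 0.003840.
Darcy flux q = K · i = 1.710 × 0.003840 = 0.006566 m/day.
Seepage velocity v = q / n_e = 0.006566 / 0.16 = 0.04104 m/day.
Travel time t = L / v = 2310 / 0.04104 = 56289 days = 154.1 years.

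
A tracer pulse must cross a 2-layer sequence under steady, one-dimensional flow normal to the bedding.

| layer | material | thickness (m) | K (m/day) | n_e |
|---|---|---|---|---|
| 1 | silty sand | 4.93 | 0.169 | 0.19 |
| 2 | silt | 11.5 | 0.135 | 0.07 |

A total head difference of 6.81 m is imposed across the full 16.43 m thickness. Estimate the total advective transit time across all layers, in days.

With flow normal to the layers, continuity requires the same specific discharge q through every layer.
Σ(b_i/K_i) = 4.93/0.169 + 11.5/0.135 = 114.4 d.
q = Δh / Σ(b_i/K_i) = 6.81 / 114.4 = 0.05955 m/day.
In each layer the seepage velocity is v_i = q/n_i, so the layer transit time is t_i = b_i·n_i / q:
  layer 1 (silty sand): t_1 = 4.93 × 0.19 / 0.05955 = 15.73 d
  layer 2 (silt): t_2 = 11.5 × 0.07 / 0.05955 = 13.52 d
Total t = Σ t_i = 29.25 days.

29.2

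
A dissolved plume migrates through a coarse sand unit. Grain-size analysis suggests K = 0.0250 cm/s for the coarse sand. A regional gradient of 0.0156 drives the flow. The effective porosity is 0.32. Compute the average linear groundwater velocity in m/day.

1.05

Convert K: 0.0250 cm/s × 864 = 21.60 m/day.
Hydraulic gradient i = 0.0156.
Darcy flux q = K · i = 21.60 × 0.01560 = 0.3370 m/day.
Seepage velocity v = q / n_e = 0.3370 / 0.32 = 1.053 m/day.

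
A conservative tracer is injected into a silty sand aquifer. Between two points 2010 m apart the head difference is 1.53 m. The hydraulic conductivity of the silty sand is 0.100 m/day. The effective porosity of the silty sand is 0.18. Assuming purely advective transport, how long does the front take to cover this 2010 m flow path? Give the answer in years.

13000

Hydraulic gradient i = Δh / L = 1.53 / 2010 = 0.0007612.
Darcy flux q = K · i = 0.1000 × 0.0007612 = 7.612e-05 m/day.
Seepage velocity v = q / n_e = 7.612e-05 / 0.18 = 0.0004229 m/day.
Travel time t = L / v = 2010 / 0.0004229 = 4.753e+06 days = 13013 years.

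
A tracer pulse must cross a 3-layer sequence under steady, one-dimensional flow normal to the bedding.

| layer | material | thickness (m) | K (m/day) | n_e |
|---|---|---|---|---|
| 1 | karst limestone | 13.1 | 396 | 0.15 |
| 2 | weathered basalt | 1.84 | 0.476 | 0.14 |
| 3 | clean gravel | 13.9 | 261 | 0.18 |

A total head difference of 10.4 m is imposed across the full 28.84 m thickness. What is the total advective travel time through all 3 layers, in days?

With flow normal to the layers, continuity requires the same specific discharge q through every layer.
Σ(b_i/K_i) = 13.1/396 + 1.84/0.476 + 13.9/261 = 3.952 d.
q = Δh / Σ(b_i/K_i) = 10.4 / 3.952 = 2.632 m/day.
In each layer the seepage velocity is v_i = q/n_i, so the layer transit time is t_i = b_i·n_i / q:
  layer 1 (karst limestone): t_1 = 13.1 × 0.15 / 2.632 = 0.7467 d
  layer 2 (weathered basalt): t_2 = 1.84 × 0.14 / 2.632 = 0.09789 d
  layer 3 (clean gravel): t_3 = 13.9 × 0.18 / 2.632 = 0.9507 d
Total t = Σ t_i = 1.795 days.

1.80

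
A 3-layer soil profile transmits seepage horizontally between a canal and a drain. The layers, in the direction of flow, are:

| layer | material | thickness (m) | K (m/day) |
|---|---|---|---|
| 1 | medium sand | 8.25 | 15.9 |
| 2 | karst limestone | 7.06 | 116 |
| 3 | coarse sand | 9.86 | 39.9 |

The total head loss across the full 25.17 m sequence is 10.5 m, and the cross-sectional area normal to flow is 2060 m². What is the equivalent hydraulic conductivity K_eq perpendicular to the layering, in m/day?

Flow is perpendicular to layering, so the layers act in series and the equivalent K is the thickness-weighted harmonic mean.
Total thickness L = 8.25 + 7.06 + 9.86 = 25.17 m.
Σ(b_i/K_i) = 8.25/15.9 + 7.06/116 + 9.86/39.9 = 0.8268 d.
K_eq = L / Σ(b_i/K_i) = 25.17 / 0.8268 = 30.44 m/day.

30.4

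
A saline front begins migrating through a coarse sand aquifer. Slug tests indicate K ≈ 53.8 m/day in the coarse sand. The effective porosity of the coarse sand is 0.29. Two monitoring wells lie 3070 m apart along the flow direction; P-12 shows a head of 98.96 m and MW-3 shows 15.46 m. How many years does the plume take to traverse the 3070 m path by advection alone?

Hydraulic gradient i = (98.96 − 15.46) / 3070 = 83.5 / 3070 = 0.02720.
Darcy flux q = K · i = 53.80 × 0.02720 = 1.463 m/day.
Seepage velocity v = q / n_e = 1.463 / 0.29 = 5.046 m/day.
Travel time t = L / v = 3070 / 5.046 = 608.4 days = 1.666 years.

1.67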